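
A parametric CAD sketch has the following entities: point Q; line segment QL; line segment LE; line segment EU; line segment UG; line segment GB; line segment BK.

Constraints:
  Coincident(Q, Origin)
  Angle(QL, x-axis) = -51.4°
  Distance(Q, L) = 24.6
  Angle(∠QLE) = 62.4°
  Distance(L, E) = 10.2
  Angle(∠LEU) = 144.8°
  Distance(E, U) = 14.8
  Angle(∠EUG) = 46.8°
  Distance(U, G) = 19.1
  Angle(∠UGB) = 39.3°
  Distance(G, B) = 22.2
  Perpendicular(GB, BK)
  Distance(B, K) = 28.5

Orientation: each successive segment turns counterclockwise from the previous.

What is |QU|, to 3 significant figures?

17.2

Q is at the origin; QL runs at -51.4° with length 24.6, so L = (15.3, -19.2). ∠QLE = 62.4° gives LE at 66.2° from the x-axis; with |LE| = 10.2, E = (19.5, -9.89). ∠LEU = 144.8° gives EU at 101° from the x-axis; with |EU| = 14.8, U = (16.5, 4.62). Then |QU| = |U − Q| = 17.2.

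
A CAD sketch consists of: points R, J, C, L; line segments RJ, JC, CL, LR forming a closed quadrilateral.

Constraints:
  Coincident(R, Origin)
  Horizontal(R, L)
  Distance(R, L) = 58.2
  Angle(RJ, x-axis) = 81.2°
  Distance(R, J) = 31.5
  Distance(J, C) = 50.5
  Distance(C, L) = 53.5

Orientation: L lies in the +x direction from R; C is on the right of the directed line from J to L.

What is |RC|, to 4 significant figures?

20.96

R is at the origin; R and L share the same y with |RL| = 58.2 and L in +x, so L = (58.2, 0). RJ runs at 81.2° with |RJ| = 31.5, so J = (4.819, 31.13). C is determined by |JC| = 50.5 and |CL| = 53.5 together: it lies at the intersection of circle(J, 50.5) and circle(L, 53.5). With |JL| = 61.79, the foot of the radical line on JL is 28.37 from J and the perpendicular offset is √(50.5² − 28.37²) = 41.78. Taking the right-of-JL solution: C = (8.284, -19.25).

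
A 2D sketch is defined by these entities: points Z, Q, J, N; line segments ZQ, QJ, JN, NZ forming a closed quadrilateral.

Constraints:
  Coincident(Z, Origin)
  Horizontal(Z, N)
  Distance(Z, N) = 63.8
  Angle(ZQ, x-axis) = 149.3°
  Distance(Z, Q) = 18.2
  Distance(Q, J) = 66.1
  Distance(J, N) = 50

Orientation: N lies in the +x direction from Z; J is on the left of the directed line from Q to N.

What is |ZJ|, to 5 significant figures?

59.943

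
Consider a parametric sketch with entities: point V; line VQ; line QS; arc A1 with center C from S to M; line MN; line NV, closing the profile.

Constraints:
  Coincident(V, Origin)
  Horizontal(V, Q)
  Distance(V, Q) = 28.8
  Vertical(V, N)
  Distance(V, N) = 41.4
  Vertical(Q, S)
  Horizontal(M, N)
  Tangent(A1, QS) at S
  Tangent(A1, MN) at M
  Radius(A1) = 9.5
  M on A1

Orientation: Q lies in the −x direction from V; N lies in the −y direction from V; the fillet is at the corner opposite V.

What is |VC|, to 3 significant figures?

37.3

V is at the origin; VQ is horizontal with |VQ| = 28.8 and Q on the −x side, so Q = (-28.8, 0.00). VN is vertical with |VN| = 41.4 and N on the −y side, so N = (0.00, -41.4). The virtual corner opposite V is at (-28.8, -41.4). A1 meets QS tangentially, so CS is at right angles to QS and the tangent condition forces CM to be normal to MN, with radius 9.5, so the center C sits 9.5 in from both sides at C = (-19.3, -31.9). Then |VC| = |C − V| = 37.3.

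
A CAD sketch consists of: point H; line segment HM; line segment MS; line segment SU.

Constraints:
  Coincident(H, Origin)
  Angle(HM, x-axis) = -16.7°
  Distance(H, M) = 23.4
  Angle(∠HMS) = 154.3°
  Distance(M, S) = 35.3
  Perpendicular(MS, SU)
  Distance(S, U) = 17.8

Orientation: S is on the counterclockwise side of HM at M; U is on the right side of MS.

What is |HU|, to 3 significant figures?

62.9

H is at the origin; HM runs at -16.7° with length 23.4, so M = 23.4·(cos -16.7°, sin -16.7°) = (22.4, -6.72). ∠HMS = 154.3°, so MS runs at -16.7° + (180° − 154.3°) = 9.00° from the x-axis; with |MS| = 35.3, S = M + 35.3·(cos 9.00°, sin 9.00°) = (57.3, -1.20). MS is perpendicular to SU; with |SU| = 17.8 on the right of MS, U = S + 17.8·(0.156, -0.988) = (60.1, -18.8). Then |HU| = |U − H| = 62.9.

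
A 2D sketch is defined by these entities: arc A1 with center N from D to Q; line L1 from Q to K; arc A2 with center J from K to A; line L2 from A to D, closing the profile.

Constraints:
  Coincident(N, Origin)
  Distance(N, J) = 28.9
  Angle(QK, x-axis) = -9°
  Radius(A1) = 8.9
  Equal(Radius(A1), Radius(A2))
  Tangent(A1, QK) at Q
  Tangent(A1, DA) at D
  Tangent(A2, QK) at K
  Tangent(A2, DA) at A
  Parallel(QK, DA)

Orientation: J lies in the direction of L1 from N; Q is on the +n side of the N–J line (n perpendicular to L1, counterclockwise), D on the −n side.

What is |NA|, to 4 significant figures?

30.24

The slot axis is L1's direction at -9.0°, so u = (cos -9.0°, sin -9.0°) = (0.9877, -0.1564) and n = (−sin -9.0°, cos -9.0°) = (0.1564, 0.9877). N is at the origin and J lies 28.9 along u from N, so J = 28.9·u = (28.54, -4.521). Tangency of A1 to both parallel lines with radius 8.9 puts Q and D at N ± 8.9·n: Q = (1.392, 8.790), D = (-1.392, -8.790). Equal radii place K and A the same way about J: K = J + 8.9·n = (29.94, 4.269), A = J − 8.9·n = (27.15, -13.31). Then |NA| = |A − N| = 30.24.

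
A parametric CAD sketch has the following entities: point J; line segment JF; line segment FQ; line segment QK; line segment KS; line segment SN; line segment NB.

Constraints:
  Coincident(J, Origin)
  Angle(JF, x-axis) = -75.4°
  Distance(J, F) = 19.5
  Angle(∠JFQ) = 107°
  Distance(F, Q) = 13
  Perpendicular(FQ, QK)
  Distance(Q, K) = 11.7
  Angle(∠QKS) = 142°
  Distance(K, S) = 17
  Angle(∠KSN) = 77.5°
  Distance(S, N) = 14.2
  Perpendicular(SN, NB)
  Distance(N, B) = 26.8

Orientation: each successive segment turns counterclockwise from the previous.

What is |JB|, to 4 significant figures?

29.32

J is at the origin; JF runs at -75.4° with length 19.5, so F = (4.915, -18.87). ∠JFQ = 107.0° gives FQ at -2.400° from the x-axis; with |FQ| = 13.0, Q = (17.90, -19.41). FQ is perpendicular to QK, so QK runs at 87.60°; with |QK| = 11.7, K = (18.39, -7.725). ∠QKS = 142.0° gives KS at 125.6° from the x-axis; with |KS| = 17.0, S = (8.498, 6.098). ∠KSN = 77.5° gives SN at -131.9° from the x-axis; with |SN| = 14.2, N = (-0.9854, -4.471). The perpendicularity gives NB at right angles to SN, so NB runs at -41.90°; with |NB| = 26.8, B = (18.96, -22.37). Then |JB| = |B − J| = 29.32.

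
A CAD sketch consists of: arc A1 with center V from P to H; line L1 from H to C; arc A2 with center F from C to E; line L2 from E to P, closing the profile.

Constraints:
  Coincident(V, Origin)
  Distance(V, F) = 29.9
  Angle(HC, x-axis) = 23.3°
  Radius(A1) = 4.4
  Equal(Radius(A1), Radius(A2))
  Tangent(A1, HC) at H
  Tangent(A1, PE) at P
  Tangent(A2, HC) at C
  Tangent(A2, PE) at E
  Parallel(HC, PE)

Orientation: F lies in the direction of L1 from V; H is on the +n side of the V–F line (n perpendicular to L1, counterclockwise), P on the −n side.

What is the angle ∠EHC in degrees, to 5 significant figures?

16.400°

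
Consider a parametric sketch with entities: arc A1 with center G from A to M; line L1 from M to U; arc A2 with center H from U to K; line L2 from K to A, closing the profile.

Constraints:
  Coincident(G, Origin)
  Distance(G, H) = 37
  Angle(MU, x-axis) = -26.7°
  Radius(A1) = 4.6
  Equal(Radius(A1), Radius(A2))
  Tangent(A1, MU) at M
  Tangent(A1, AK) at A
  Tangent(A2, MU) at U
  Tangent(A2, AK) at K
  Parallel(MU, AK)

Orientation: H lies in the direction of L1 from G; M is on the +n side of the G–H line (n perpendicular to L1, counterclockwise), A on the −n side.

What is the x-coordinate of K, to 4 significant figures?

30.99

The slot axis is L1's direction at -26.7°, so u = (cos -26.7°, sin -26.7°) = (0.8934, -0.4493) and n = (−sin -26.7°, cos -26.7°) = (0.4493, 0.8934). G is at the origin and H lies 37.0 along u from G, so H = 37.0·u = (33.05, -16.62). Tangency of A1 to both parallel lines with radius 4.6 puts M and A at G ± 4.6·n: M = (2.067, 4.110), A = (-2.067, -4.110). Equal radii place U and K the same way about H: U = H + 4.6·n = (35.12, -12.52), K = H − 4.6·n = (30.99, -20.73). So K.x = 30.99.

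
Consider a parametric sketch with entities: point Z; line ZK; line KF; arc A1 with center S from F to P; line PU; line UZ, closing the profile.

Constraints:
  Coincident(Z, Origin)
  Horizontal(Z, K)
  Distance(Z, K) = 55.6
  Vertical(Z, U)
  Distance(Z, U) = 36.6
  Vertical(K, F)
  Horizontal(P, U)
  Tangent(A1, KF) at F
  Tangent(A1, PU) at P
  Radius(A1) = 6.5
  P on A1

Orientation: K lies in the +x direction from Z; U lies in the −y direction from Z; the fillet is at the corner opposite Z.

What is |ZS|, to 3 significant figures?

57.6

Z is at the origin; Z and K share the same y with |ZK| = 55.6 and K on the +x side, so K = (55.6, 0.00). ZU is vertical with |ZU| = 36.6 and U on the −y side, so U = (0.00, -36.6). The virtual corner opposite Z is at (55.6, -36.6). Tangency of A1 to KF means the radius SF is perpendicular to KF and since A1 is tangent to PU there, SP ⟂ PU, with radius 6.5, so the center S sits 6.5 in from both sides at S = (49.1, -30.1). Then |ZS| = |S − Z| = 57.6.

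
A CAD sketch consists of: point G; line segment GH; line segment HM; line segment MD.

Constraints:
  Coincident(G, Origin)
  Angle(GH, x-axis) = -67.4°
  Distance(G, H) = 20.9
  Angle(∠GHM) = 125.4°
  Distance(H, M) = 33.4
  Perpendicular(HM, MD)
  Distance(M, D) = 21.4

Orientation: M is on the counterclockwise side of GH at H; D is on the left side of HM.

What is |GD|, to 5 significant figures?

45.716

∠GHM = 125.4°, so HM runs at -67.4° + (180° − 125.4°) = -12.800° from the x-axis; with |HM| = 33.4, M = H + 33.4·(cos -12.800°, sin -12.800°) = (40.602, -26.695). The perpendicularity gives MD at right angles to HM; with |MD| = 21.4 on the left of HM, D = M + 21.4·(0.22155, 0.97515) = (45.343, -5.8266). Then |GD| = |D − G| = 45.716.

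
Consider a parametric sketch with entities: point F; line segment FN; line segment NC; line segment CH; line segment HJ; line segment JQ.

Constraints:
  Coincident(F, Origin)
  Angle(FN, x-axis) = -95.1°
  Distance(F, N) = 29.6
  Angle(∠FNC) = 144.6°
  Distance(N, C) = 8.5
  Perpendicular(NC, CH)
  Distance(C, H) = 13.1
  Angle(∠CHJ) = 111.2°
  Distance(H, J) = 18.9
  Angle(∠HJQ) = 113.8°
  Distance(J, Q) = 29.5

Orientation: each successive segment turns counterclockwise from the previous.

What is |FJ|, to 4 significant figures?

15.26

F is at the origin; FN runs at -95.1° with length 29.6, so N = (-2.631, -29.48). ∠FNC = 144.6° gives NC at -59.70° from the x-axis; with |NC| = 8.5, C = (1.657, -36.82). NC is perpendicular to CH, so CH runs at 30.30°; with |CH| = 13.1, H = (12.97, -30.21). ∠CHJ = 111.2° gives HJ at 99.10° from the x-axis; with |HJ| = 18.9, J = (9.979, -11.55). Then |FJ| = |J − F| = 15.26.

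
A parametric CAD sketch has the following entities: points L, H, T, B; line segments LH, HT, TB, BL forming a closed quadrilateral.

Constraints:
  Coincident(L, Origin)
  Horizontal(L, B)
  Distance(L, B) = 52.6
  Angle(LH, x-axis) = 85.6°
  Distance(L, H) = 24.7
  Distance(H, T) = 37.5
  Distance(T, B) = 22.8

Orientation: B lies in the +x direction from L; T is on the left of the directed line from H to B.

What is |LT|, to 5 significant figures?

42.879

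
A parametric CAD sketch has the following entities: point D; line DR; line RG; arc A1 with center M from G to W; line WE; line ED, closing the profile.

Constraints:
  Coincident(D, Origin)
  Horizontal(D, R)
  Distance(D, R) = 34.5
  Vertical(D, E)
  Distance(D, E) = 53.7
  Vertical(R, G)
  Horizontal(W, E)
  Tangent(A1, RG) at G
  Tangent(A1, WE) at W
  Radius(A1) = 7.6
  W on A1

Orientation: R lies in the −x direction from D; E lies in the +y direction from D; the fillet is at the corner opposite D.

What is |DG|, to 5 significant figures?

57.580

The virtual corner opposite D is at (-34.500, 53.700). Since A1 is tangent to RG there, MG ⟂ RG and since A1 is tangent to WE there, MW ⟂ WE, with radius 7.6, so the center M sits 7.6 in from both sides at M = (-26.900, 46.100). That places the tangent points at G = (-34.500, 46.100) on RG and W = (-26.900, 53.700) on WE. Then |DG| = |G − D| = 57.580.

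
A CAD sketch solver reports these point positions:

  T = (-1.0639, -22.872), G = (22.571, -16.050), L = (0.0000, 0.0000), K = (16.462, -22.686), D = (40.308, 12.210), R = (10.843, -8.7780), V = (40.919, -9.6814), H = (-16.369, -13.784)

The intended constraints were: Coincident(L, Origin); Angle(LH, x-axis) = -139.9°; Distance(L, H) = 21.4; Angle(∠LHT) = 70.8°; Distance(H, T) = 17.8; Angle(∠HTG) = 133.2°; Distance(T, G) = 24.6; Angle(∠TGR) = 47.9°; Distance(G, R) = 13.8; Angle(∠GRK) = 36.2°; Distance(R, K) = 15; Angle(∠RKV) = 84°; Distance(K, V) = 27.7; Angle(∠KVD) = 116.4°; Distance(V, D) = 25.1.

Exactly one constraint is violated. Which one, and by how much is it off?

Distance(V, D) = 25.1 — off by 3.20.

L = (0.00, 0.00) ✓; LH at -139.9° ✓; |LH| = 21.40 ✓; ∠LHT = 70.80° ✓; |HT| = 17.80 ✓; ∠HTG = 133.2° ✓; |TG| = 24.60 ✓; ∠TGR = 47.90° ✓; |GR| = 13.80 ✓; ∠GRK = 36.20° ✓; |RK| = 15.00 ✓; ∠RKV = 84.00° ✓; |KV| = 27.70 ✓; ∠KVD = 116.4° ✓; |VD| = 21.90 ✗.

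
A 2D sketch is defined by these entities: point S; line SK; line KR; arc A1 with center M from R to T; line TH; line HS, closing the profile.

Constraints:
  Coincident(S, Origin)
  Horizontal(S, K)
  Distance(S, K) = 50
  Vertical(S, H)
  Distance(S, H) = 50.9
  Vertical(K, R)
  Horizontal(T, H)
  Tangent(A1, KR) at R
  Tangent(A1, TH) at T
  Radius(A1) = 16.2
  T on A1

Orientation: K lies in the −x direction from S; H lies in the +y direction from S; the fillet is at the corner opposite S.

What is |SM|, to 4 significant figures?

48.44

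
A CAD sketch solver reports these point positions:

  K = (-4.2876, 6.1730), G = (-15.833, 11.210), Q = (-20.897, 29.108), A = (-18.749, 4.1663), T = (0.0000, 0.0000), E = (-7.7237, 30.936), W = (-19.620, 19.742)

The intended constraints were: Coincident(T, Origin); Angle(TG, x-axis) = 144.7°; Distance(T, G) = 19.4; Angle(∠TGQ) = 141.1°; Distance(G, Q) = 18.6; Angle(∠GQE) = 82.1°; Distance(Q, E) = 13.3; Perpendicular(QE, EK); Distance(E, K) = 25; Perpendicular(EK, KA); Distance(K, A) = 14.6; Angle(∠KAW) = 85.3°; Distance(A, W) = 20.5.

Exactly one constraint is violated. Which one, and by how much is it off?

Distance(A, W) = 20.5 — off by 4.90.

T = (0.00, 0.00) ✓; TG at 144.7° ✓; |TG| = 19.40 ✓; ∠TGQ = 141.1° ✓; |GQ| = 18.60 ✓; ∠GQE = 82.10° ✓; |QE| = 13.30 ✓; ∠(QE, EK) = 90.00° ✓; |EK| = 25.00 ✓; ∠(EK, KA) = 90.00° ✓; |KA| = 14.60 ✓; ∠KAW = 85.30° ✓; |AW| = 15.60 ✗.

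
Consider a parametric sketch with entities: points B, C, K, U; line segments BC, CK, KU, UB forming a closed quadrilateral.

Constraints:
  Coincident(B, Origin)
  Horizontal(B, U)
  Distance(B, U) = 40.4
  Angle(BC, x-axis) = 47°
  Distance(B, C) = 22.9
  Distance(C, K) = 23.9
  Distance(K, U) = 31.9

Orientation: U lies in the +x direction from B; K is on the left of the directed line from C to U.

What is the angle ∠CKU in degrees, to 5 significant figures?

62.919°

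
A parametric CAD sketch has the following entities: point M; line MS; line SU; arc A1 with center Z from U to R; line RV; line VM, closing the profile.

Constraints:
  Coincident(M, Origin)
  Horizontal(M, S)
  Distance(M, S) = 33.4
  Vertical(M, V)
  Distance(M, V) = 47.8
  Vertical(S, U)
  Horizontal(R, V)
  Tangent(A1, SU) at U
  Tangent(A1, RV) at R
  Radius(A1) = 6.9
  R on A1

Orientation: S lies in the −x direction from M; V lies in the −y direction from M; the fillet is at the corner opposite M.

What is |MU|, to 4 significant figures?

52.81

M is at the origin; MS is horizontal with |MS| = 33.4 and S on the −x side, so S = (-33.40, 0.000). M and V share the same x with |MV| = 47.8 and V on the −y side, so V = (0.000, -47.80). The virtual corner opposite M is at (-33.40, -47.80). Tangency of A1 to SU means the radius ZU is perpendicular to SU and the tangent condition forces ZR to be normal to RV, with radius 6.9, so the center Z sits 6.9 in from both sides at Z = (-26.50, -40.90). That places the tangent points at U = (-33.40, -40.90) on SU and R = (-26.50, -47.80) on RV. Then |MU| = |U − M| = 52.81.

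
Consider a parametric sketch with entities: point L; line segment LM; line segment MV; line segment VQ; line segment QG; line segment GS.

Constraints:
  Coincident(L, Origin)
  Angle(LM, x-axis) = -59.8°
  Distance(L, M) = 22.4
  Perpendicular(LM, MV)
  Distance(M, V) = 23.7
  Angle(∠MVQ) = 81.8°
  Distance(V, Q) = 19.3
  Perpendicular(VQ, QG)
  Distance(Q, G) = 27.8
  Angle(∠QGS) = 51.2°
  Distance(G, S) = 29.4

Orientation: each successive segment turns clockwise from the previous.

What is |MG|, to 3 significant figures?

16.5

∠MVQ = 81.8° gives VQ at 112° from the x-axis; with |VQ| = 19.3, Q = (-16.4, -13.4). VQ ⟂ QG, so QG runs at 22.0°; with |QG| = 27.8, G = (9.33, -2.97). Then |MG| = |G − M| = 16.5.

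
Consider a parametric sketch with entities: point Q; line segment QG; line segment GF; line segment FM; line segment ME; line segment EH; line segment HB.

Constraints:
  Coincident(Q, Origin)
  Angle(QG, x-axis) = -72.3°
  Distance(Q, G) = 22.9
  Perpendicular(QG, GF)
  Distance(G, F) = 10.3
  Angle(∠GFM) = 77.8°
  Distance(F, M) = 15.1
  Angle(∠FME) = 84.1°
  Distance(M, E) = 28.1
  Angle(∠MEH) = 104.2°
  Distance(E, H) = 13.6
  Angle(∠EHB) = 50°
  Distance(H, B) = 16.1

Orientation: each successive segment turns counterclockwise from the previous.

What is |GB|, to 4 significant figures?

7.949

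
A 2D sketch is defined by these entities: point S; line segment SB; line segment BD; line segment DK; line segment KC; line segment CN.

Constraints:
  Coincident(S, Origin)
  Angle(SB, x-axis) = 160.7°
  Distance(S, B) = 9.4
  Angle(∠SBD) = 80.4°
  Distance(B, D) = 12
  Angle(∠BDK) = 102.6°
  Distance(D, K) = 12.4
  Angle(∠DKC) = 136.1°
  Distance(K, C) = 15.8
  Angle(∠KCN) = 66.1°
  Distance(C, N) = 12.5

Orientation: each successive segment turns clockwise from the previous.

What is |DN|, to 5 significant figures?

19.873

S is at the origin; SB runs at 160.7° with length 9.4, so B = (-8.8717, 3.1068). ∠SBD = 80.4° gives BD at 61.100° from the x-axis; with |BD| = 12.0, D = (-3.0723, 13.612). ∠BDK = 102.6° gives DK at -16.300° from the x-axis; with |DK| = 12.4, K = (8.8292, 10.132). ∠DKC = 136.1° gives KC at -60.200° from the x-axis; with |KC| = 15.8, C = (16.681, -3.5786). ∠KCN = 66.1° gives CN at -174.10° from the x-axis; with |CN| = 12.5, N = (4.2476, -4.8635). Then |DN| = |N − D| = 19.873.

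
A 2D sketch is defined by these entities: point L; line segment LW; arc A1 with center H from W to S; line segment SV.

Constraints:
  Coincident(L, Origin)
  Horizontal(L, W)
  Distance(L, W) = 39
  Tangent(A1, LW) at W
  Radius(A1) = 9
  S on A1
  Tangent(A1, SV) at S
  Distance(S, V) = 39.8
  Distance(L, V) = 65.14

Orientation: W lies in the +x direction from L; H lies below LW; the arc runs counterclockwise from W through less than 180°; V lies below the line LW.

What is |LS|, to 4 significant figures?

32.56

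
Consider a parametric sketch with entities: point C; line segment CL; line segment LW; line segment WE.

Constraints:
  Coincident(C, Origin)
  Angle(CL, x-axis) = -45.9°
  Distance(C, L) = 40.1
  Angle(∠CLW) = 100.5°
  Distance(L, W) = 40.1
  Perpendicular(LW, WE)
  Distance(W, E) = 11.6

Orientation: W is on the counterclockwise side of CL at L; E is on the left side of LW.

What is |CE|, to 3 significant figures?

55.0

C is at the origin; CL runs at -45.9° with length 40.1, so L = 40.1·(cos -45.9°, sin -45.9°) = (27.9, -28.8). ∠CLW = 100.5°, so LW runs at -45.9° + (180° − 100.5°) = 33.6° from the x-axis; with |LW| = 40.1, W = L + 40.1·(cos 33.6°, sin 33.6°) = (61.3, -6.61). The perpendicularity gives WE at right angles to LW; with |WE| = 11.6 on the left of LW, E = W + 11.6·(-0.553, 0.833) = (54.9, 3.06). Then |CE| = |E − C| = 55.0.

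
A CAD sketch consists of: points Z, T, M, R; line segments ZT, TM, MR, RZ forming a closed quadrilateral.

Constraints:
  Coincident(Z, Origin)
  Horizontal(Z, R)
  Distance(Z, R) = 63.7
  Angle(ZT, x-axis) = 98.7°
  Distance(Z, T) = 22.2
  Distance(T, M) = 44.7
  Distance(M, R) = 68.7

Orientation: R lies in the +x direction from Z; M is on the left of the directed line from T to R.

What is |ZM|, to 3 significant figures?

61.8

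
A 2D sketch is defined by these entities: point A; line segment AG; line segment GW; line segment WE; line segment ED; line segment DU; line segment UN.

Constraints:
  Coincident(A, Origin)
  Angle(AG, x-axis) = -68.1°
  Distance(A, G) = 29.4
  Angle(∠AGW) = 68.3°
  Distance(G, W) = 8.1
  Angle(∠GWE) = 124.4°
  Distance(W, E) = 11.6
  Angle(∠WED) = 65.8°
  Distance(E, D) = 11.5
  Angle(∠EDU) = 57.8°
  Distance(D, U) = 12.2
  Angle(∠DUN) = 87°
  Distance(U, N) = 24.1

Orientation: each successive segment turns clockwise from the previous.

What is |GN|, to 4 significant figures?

31.54

A is at the origin; AG runs at -68.1° with length 29.4, so G = (10.97, -27.28). ∠AGW = 68.3° gives GW at -179.8° from the x-axis; with |GW| = 8.1, W = (2.866, -27.31). ∠GWE = 124.4° gives WE at 124.6° from the x-axis; with |WE| = 11.6, E = (-3.721, -17.76). ∠WED = 65.8° gives ED at 10.40° from the x-axis; with |ED| = 11.5, D = (7.590, -15.68). ∠EDU = 57.8° gives DU at -111.8° from the x-axis; with |DU| = 12.2, U = (3.059, -27.01). ∠DUN = 87.0° gives UN at 155.2° from the x-axis; with |UN| = 24.1, N = (-18.82, -16.90). Then |GN| = |N − G| = 31.54.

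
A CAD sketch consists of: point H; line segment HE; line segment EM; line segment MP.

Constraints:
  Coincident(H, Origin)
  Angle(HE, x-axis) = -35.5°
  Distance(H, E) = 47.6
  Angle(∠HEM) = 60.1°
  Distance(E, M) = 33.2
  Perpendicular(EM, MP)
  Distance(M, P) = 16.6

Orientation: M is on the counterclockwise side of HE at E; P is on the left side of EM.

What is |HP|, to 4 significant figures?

26.42

H is at the origin; HE runs at -35.5° with length 47.6, so E = 47.6·(cos -35.5°, sin -35.5°) = (38.75, -27.64). ∠HEM = 60.1°, so EM runs at -35.5° + (180° − 60.1°) = 84.40° from the x-axis; with |EM| = 33.2, M = E + 33.2·(cos 84.40°, sin 84.40°) = (41.99, 5.400). The perpendicularity gives MP at right angles to EM; with |MP| = 16.6 on the left of EM, P = M + 16.6·(-0.9952, 0.09758) = (25.47, 7.020). Then |HP| = |P − H| = 26.42.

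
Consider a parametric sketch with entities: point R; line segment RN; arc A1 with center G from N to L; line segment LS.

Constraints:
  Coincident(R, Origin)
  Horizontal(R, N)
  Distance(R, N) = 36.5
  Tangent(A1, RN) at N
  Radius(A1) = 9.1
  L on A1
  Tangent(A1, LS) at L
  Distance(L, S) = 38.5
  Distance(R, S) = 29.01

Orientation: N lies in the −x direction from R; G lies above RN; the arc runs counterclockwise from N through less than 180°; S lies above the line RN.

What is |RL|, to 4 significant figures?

30.35

R is at the origin; RN is horizontal with |RN| = 36.5 and N on the −x side, so N = (-36.50, 0.000). Tangency of A1 to RN means the radius GN is perpendicular to RN, so G = N + (0, 9.1) = (-36.50, 9.100). Since GL ⟂ LS (tangency), |GS| = √(9.1² + 38.5²) = 39.56 regardless of where L sits on A1. So S lies on both circle(R, 29.01) and circle(G, 39.56); the above-RN intersection is S = (-2.263, 28.92). L is the foot of the tangent from S: L = (-30.25, 2.485).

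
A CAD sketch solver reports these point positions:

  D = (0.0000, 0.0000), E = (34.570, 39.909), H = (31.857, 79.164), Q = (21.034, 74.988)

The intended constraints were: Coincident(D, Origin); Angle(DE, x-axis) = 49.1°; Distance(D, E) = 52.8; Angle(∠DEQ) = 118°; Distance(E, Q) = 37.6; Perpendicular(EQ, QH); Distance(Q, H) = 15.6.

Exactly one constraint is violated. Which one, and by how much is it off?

Distance(Q, H) = 15.6 — off by 4.00.

D = (0.00, 0.00) ✓; DE at 49.10° ✓; |DE| = 52.80 ✓; ∠DEQ = 118.0° ✓; |EQ| = 37.60 ✓; ∠(EQ, QH) = 90.00° ✓; |QH| = 11.60 ✗.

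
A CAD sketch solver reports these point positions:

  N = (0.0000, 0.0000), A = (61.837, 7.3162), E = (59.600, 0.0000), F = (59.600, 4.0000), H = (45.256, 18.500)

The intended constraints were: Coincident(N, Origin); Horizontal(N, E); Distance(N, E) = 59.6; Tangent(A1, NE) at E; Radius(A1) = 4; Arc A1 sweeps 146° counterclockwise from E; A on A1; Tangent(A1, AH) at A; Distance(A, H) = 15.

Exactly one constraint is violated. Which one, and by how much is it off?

Distance(A, H) = 15 — off by 5.00.

N = (0.00, 0.00) ✓; N.y = 0.00, E.y = 0.00 ✓; |NE| = 59.60 ✓; ∠(FE, EN) = 90.00° ✓; |FE| = 4.000 ✓; bearing(F→A) − bearing(F→E) = 146.0° ✓; |FA| = 4.000 ✓; ∠(FA, AH) = 90.00° ✓; |AH| = 20.00 ✗.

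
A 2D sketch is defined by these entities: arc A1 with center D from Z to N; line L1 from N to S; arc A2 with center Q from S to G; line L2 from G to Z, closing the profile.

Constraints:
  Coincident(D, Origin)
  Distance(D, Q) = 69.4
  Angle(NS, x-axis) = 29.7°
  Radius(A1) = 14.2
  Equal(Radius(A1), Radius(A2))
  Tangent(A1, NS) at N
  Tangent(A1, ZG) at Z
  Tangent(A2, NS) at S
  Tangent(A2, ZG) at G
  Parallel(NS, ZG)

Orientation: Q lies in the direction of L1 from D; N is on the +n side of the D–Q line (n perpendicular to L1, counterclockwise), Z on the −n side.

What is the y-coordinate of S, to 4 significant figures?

46.72

Tangency of A1 to both parallel lines with radius 14.2 puts N and Z at D ± 14.2·n: N = (-7.036, 12.33), Z = (7.036, -12.33). Equal radii place S and G the same way about Q: S = Q + 14.2·n = (53.25, 46.72), G = Q − 14.2·n = (67.32, 22.05). So S.y = 46.72.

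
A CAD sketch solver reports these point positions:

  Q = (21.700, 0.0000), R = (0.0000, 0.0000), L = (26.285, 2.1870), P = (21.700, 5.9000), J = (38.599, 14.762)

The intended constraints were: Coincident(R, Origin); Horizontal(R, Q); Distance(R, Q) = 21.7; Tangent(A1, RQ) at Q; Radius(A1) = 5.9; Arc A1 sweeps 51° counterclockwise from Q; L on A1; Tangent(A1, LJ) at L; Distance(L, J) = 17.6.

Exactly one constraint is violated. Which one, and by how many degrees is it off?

Tangent(A1, LJ) at L — off by 5.40°.

R = (0.00, 0.00) ✓; R.y = 0.00, Q.y = 0.00 ✓; |RQ| = 21.70 ✓; ∠(PQ, QR) = 90.00° ✓; |PQ| = 5.900 ✓; bearing(P→L) − bearing(P→Q) = 51.00° ✓; |PL| = 5.900 ✓; ∠(PL, LJ) = 95.40° ✗; |LJ| = 17.60 ✓.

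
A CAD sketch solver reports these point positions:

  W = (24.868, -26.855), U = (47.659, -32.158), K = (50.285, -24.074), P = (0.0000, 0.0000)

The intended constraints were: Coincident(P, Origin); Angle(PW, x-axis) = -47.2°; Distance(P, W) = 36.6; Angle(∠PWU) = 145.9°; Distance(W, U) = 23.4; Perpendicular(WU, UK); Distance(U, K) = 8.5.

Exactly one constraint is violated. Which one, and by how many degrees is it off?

Perpendicular(WU, UK) — off by 4.90°.

P = (0.00, 0.00) ✓; PW at -47.20° ✓; |PW| = 36.60 ✓; ∠PWU = 145.9° ✓; |WU| = 23.40 ✓; ∠(WU, UK) = 85.10° ✗; |UK| = 8.500 ✓.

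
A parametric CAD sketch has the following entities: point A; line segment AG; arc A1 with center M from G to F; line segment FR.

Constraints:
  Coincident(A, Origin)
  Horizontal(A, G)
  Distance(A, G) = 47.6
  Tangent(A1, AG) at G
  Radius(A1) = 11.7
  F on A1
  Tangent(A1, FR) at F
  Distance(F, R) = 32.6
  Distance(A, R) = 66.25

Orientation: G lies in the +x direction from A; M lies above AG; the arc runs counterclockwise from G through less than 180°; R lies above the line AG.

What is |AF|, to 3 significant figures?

60.7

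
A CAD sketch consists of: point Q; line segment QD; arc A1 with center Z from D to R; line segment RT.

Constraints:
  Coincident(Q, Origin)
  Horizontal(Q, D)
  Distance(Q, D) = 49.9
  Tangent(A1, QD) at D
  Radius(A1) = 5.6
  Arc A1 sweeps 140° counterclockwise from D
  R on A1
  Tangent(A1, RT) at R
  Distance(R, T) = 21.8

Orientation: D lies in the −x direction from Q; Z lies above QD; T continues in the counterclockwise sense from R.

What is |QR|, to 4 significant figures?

47.34

Q is at the origin; QD is horizontal with |QD| = 49.9 and D on the −x side, so D = (-49.90, 0.000). A1 meets QD tangentially, so ZD is at right angles to QD, so Z = D + (0, 5.6) = (-49.90, 5.600). On A1, D sits at bearing -90° from Z; a 140° counterclockwise sweep puts R at bearing 50°, so R = Z + 5.6·(cos 50°, sin 50°) = (-46.30, 9.890). Then |QR| = |R − Q| = 47.34.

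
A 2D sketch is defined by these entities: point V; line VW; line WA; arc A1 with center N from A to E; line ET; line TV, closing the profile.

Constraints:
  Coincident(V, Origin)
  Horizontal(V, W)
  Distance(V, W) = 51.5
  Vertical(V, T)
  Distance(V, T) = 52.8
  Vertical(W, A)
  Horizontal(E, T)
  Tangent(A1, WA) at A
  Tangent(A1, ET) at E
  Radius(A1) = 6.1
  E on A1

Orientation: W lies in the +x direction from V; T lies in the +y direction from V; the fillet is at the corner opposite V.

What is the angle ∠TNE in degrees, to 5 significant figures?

82.347°

V is at the origin; VW is horizontal with |VW| = 51.5 and W on the +x side, so W = (51.500, 0.0000). V and T share the same x with |VT| = 52.8 and T on the +y side, so T = (0.0000, 52.800). The virtual corner opposite V is at (51.500, 52.800). A1 meets WA tangentially, so NA is at right angles to WA and tangency of A1 to ET means the radius NE is perpendicular to ET, with radius 6.1, so the center N sits 6.1 in from both sides at N = (45.400, 46.700). That places the tangent points at A = (51.500, 46.700) on WA and E = (45.400, 52.800) on ET. Then cos ∠TNE = NT·NE / (|NT||NE|), giving 82.347°.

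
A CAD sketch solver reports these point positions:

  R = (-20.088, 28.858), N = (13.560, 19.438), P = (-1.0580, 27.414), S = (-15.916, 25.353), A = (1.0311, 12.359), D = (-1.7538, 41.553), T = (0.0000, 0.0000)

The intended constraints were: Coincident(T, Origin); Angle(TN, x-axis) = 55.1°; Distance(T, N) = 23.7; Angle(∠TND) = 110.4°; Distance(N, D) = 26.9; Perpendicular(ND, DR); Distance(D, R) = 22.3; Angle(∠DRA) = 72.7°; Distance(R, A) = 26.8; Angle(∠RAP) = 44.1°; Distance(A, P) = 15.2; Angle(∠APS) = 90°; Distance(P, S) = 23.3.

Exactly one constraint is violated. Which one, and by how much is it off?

Distance(P, S) = 23.3 — off by 8.30.

T = (0.00, 0.00) ✓; TN at 55.10° ✓; |TN| = 23.70 ✓; ∠TND = 110.4° ✓; |ND| = 26.90 ✓; ∠(ND, DR) = 90.00° ✓; |DR| = 22.30 ✓; ∠DRA = 72.70° ✓; |RA| = 26.80 ✓; ∠RAP = 44.10° ✓; |AP| = 15.20 ✓; ∠APS = 90.00° ✓; |PS| = 15.00 ✗.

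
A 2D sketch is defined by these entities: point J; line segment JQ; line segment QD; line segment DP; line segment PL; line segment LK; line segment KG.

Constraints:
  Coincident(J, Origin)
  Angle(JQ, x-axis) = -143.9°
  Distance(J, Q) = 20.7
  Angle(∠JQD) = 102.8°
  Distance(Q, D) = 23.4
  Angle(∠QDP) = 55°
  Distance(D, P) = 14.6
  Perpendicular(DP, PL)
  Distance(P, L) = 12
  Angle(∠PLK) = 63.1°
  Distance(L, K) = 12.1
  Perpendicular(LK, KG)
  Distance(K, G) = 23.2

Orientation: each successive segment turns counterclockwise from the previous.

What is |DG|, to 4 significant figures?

20.13

J is at the origin; JQ runs at -143.9° with length 20.7, so Q = (-16.73, -12.20). ∠JQD = 102.8° gives QD at -66.70° from the x-axis; with |QD| = 23.4, D = (-7.470, -33.69). ∠QDP = 55.0° gives DP at 58.30° from the x-axis; with |DP| = 14.6, P = (0.2023, -21.27). DP ⟂ PL, so PL runs at 148.3°; with |PL| = 12.0, L = (-10.01, -14.96). ∠PLK = 63.1° gives LK at -94.80° from the x-axis; with |LK| = 12.1, K = (-11.02, -27.02). LK is perpendicular to KG, so KG runs at -4.800°; with |KG| = 23.2, G = (12.10, -28.96). Then |DG| = |G − D| = 20.13.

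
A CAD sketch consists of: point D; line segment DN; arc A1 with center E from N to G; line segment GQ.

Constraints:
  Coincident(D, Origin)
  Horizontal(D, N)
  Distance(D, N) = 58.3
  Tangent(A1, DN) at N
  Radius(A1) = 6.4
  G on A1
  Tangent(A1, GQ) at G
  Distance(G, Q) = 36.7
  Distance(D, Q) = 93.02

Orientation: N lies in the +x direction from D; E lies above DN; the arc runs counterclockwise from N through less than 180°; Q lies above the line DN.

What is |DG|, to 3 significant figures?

62.9

Checks: |EG| = 6.400 ✓; ∠(EG, GQ) = 90.00° ✓; |GQ| = 36.70 ✓; |DQ| = 93.02 ✓.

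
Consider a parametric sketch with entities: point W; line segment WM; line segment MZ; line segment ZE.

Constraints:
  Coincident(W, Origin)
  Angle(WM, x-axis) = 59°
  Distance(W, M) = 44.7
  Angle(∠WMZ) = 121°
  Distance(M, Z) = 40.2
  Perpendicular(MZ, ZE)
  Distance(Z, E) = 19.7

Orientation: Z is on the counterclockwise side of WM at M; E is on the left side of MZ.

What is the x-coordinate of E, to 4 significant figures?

-13.24

∠WMZ = 121.0°, so MZ runs at 59.0° + (180° − 121.0°) = 118.0° from the x-axis; with |MZ| = 40.2, Z = M + 40.2·(cos 118.0°, sin 118.0°) = (4.149, 73.81). MZ is perpendicular to ZE; with |ZE| = 19.7 on the left of MZ, E = Z + 19.7·(-0.8829, -0.4695) = (-13.24, 64.56). So E.x = -13.24.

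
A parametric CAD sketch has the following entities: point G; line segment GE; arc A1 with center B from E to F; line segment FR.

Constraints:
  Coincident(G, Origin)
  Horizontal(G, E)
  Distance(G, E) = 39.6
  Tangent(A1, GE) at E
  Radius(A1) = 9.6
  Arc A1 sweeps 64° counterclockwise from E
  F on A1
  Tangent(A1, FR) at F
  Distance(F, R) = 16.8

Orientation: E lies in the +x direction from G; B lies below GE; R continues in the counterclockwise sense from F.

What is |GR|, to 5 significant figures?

31.260

G is at the origin; GE is horizontal with |GE| = 39.6 and E on the +x side, so E = (39.600, 0.0000). The tangent condition forces BE to be normal to GE, so B = E + (0, -9.6) = (39.600, -9.6000). On A1, E sits at bearing 90° from B; a 64° counterclockwise sweep puts F at bearing 154°, so F = B + 9.6·(cos 154°, sin 154°) = (30.972, -5.3916). A1 meets FR tangentially, so BF is at right angles to FR, so FR runs along (−sin 154°, cos 154°); with |FR| = 16.8, R = (23.607, -20.491). Then |GR| = |R − G| = 31.260.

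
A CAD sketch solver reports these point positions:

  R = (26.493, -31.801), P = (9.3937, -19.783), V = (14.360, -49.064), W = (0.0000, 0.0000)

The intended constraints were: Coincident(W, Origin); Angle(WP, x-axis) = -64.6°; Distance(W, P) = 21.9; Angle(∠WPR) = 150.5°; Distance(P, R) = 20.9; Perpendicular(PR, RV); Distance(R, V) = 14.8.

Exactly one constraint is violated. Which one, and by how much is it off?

Distance(R, V) = 14.8 — off by 6.30.

W = (0.00, 0.00) ✓; WP at -64.60° ✓; |WP| = 21.90 ✓; ∠WPR = 150.5° ✓; |PR| = 20.90 ✓; ∠(PR, RV) = 90.00° ✓; |RV| = 21.10 ✗.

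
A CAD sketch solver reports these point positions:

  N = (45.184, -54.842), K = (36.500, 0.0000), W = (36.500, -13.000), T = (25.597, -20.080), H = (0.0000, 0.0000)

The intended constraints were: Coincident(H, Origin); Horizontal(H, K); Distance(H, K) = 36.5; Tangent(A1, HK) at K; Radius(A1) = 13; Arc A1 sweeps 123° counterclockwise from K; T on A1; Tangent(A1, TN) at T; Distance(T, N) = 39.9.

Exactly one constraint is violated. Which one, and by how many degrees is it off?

Tangent(A1, TN) at T — off by 3.60°.

H = (0.00, 0.00) ✓; H.y = 0.00, K.y = 0.00 ✓; |HK| = 36.50 ✓; ∠(WK, KH) = 90.00° ✓; |WK| = 13.00 ✓; bearing(W→T) − bearing(W→K) = 123.0° ✓; |WT| = 13.00 ✓; ∠(WT, TN) = 93.60° ✗; |TN| = 39.90 ✓.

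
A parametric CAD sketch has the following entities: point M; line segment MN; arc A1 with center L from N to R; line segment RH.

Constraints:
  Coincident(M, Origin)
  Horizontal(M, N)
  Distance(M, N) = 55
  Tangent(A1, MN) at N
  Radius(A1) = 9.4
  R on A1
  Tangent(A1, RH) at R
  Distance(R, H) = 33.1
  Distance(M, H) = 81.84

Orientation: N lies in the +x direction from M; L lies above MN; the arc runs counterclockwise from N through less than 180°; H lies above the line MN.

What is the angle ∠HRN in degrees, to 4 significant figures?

141.6°

Checks: M.y = 0.00, N.y = 0.00 ✓; |LN| = 9.400 ✓; |LR| = 9.400 ✓; ∠(LR, RH) = 90.00° ✓; |RH| = 33.10 ✓; |MH| = 81.84 ✓.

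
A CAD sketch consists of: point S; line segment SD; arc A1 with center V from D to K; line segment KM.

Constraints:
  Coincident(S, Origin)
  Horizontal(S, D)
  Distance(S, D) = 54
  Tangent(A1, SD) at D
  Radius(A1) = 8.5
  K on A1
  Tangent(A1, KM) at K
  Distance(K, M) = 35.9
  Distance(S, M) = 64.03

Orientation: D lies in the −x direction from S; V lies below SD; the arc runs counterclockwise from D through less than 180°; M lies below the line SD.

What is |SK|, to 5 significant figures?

62.848

Checks: |VK| = 8.500 ✓; ∠(VK, KM) = 90.00° ✓; |KM| = 35.90 ✓; |SM| = 64.03 ✓.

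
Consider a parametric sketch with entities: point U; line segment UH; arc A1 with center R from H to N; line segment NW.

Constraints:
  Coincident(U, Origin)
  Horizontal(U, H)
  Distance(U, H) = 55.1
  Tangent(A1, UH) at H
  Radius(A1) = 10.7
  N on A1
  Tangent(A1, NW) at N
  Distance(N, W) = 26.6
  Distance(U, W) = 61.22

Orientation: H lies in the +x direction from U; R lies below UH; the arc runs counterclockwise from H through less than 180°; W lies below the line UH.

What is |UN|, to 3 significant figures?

46.1

Checks: |RN| = 10.70 ✓; ∠(RN, NW) = 90.00° ✓; |NW| = 26.60 ✓; |UW| = 61.22 ✓.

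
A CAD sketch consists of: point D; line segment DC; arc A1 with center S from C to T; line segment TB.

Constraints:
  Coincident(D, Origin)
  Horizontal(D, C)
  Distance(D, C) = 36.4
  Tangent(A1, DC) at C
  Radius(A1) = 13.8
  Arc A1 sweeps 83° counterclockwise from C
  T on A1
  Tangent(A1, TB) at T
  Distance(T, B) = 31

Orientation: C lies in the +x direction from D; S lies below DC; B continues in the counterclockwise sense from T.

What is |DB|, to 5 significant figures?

46.877

D is at the origin; DC is horizontal with |DC| = 36.4 and C on the +x side, so C = (36.400, 0.0000). Tangency of A1 to DC means the radius SC is perpendicular to DC, so S = C + (0, -13.8) = (36.400, -13.800). On A1, C sits at bearing 90° from S; an 83° counterclockwise sweep puts T at bearing 173°, so T = S + 13.8·(cos 173°, sin 173°) = (22.703, -12.118). Since A1 is tangent to TB there, ST ⟂ TB, so TB runs along (−sin 173°, cos 173°); with |TB| = 31.0, B = (18.925, -42.887). Then |DB| = |B − D| = 46.877.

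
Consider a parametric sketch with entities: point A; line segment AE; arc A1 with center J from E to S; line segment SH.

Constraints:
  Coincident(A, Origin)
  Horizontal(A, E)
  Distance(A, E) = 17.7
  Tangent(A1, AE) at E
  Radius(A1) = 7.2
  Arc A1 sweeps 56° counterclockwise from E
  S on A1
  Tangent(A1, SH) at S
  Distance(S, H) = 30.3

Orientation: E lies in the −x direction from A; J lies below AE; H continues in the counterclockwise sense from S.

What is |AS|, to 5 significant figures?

23.881

A is at the origin; A and E share the same y with |AE| = 17.7 and E on the −x side, so E = (-17.700, 0.0000). The tangent condition forces JE to be normal to AE, so J = E + (0, -7.2) = (-17.700, -7.2000). On A1, E sits at bearing 90° from J; a 56° counterclockwise sweep puts S at bearing 146°, so S = J + 7.2·(cos 146°, sin 146°) = (-23.669, -3.1738). Then |AS| = |S − A| = 23.881.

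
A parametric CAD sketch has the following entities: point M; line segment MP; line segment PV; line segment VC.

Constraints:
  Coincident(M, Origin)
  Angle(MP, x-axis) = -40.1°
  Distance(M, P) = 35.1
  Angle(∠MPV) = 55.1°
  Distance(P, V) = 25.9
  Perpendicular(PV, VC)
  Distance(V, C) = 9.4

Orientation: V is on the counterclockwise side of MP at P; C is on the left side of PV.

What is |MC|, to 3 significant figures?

20.2

∠MPV = 55.1°, so PV runs at -40.1° + (180° − 55.1°) = 84.8° from the x-axis; with |PV| = 25.9, V = P + 25.9·(cos 84.8°, sin 84.8°) = (29.2, 3.18). PV is perpendicular to VC; with |VC| = 9.4 on the left of PV, C = V + 9.4·(-0.996, 0.0906) = (19.8, 4.04). Then |MC| = |C − M| = 20.2.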